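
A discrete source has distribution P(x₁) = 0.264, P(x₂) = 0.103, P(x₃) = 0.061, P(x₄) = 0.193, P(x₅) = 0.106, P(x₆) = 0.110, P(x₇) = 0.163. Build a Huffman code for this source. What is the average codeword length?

Repeatedly combine the two least-probable nodes; the expected code length is the sum of the merged weights.
merge 61/1000 + 103/1000 → 41/250
merge 53/500 + 11/100 → 27/125
merge 163/1000 + 41/250 → 327/1000
merge 193/1000 + 27/125 → 409/1000
merge 33/125 + 327/1000 → 591/1000
merge 409/1000 + 591/1000 → 1
L = 41/250 + 27/125 + 327/1000 + 409/1000 + 591/1000 + 1 = 2707/1000 = 2.707 bits/symbol.

2.707 bits/symbol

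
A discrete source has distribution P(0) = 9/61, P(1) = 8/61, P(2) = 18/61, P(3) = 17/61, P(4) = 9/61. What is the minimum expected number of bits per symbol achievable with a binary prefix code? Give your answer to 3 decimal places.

Repeatedly combine the two least-probable nodes; the expected code length is the sum of the merged weights.
merge 8/61 + 9/61 → 17/61
merge 9/61 + 17/61 → 26/61
merge 17/61 + 18/61 → 35/61
merge 26/61 + 35/61 → 1
L = 17/61 + 26/61 + 35/61 + 1 = 139/61 ≈ 2.279 bits/symbol.

2.279 bits/symbol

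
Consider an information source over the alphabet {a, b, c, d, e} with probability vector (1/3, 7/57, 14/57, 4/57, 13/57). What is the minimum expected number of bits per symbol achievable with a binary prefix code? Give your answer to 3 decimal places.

Repeatedly combine the two least-probable nodes; the expected code length is the sum of the merged weights.
merge 4/57 + 7/57 → 11/57
merge 11/57 + 13/57 → 8/19
merge 14/57 + 1/3 → 11/19
merge 8/19 + 11/19 → 1
L = 11/57 + 8/19 + 11/19 + 1 = 125/57 ≈ 2.193 bits/symbol.

2.193 bits/symbol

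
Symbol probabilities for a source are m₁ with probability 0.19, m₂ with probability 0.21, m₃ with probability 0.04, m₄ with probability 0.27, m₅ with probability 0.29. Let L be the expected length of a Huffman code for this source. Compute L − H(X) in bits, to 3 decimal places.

Entropy H = −Σ p log₂ p ≈ 2.1417 bits.
Huffman merges: 1/25+19/100→23/100; 21/100+23/100→11/25; 27/100+29/100→14/25; 11/25+14/25→1. L = 223/100 ≈ 2.2300.
L − H = 2.2300 − 2.1417 = 0.088 bits.

0.088 bits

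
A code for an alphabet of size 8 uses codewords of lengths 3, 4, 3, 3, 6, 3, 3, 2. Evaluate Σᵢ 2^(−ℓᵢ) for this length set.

0.953125

With common denominator 2^6 = 64: Σ 2^(−ℓᵢ) = 8/64 + 4/64 + 8/64 + 8/64 + 1/64 + 8/64 + 8/64 + 16/64 = 61/64 = 0.953125.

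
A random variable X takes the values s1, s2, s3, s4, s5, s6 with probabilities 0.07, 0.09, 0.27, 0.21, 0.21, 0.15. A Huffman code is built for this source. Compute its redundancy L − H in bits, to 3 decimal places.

Entropy H = −Σ p log₂ p ≈ 2.4474 bits.
Huffman merges: 7/100+9/100→4/25; 3/20+4/25→31/100; 21/100+21/100→21/50; 27/100+31/100→29/50; 21/50+29/50→1. L = 247/100 ≈ 2.4700.
L − H = 2.4700 − 2.4474 = 0.023 bits.

0.023 bits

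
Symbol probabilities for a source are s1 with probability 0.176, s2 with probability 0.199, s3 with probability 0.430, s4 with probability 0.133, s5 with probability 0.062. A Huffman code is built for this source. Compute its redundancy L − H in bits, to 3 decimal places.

Entropy H = −Σ p log₂ p ≈ 2.0640 bits.
Huffman merges: 31/500+133/1000→39/200; 22/125+39/200→371/1000; 199/1000+371/1000→57/100; 43/100+57/100→1. L = 267/125 ≈ 2.1360.
L − H = 2.1360 − 2.0640 = 0.072 bits.

0.072 bits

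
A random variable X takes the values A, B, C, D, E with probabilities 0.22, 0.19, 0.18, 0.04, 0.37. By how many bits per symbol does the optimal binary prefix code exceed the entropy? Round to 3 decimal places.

0.122 bits

Entropy H = −Σ p log₂ p ≈ 2.0976 bits.
Huffman merges: 1/25+9/50→11/50; 19/100+11/50→41/100; 11/50+37/100→59/100; 41/100+59/100→1. L = 111/50 ≈ 2.2200.
L − H = 2.2200 − 2.0976 = 0.122 bits.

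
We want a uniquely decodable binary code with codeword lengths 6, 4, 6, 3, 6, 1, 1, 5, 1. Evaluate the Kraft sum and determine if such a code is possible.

With common denominator 2^6 = 64: Σ 2^(−ℓᵢ) = 1/64 + 4/64 + 1/64 + 8/64 + 1/64 + 32/64 + 32/64 + 2/64 + 32/64 = 113/64 = 1.765625.
Kraft's inequality requires Σ ≤ 1; here Σ = 1.765625 > 1, so no such prefix code exists.

1.765625; no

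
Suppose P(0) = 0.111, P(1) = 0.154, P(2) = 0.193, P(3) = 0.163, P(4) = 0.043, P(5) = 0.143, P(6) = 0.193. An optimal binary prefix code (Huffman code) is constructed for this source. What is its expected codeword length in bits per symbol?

2.768 bits/symbol

Repeatedly combine the two least-probable nodes; the expected code length is the sum of the merged weights.
merge 43/1000 + 111/1000 → 77/500
merge 143/1000 + 77/500 → 297/1000
merge 77/500 + 163/1000 → 317/1000
merge 193/1000 + 193/1000 → 193/500
merge 297/1000 + 317/1000 → 307/500
merge 193/500 + 307/500 → 1
L = 77/500 + 297/1000 + 317/1000 + 193/500 + 307/500 + 1 = 346/125 = 2.768 bits/symbol.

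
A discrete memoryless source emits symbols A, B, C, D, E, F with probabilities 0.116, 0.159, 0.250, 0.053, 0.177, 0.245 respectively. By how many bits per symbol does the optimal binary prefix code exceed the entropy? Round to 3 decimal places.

Entropy H = −Σ p log₂ p ≈ 2.4462 bits.
Huffman merges: 53/1000+29/250→169/1000; 159/1000+169/1000→41/125; 177/1000+49/200→211/500; 1/4+41/125→289/500; 211/500+289/500→1. L = 2497/1000 ≈ 2.4970.
L − H = 2.4970 − 2.4462 = 0.051 bits.

0.051 bits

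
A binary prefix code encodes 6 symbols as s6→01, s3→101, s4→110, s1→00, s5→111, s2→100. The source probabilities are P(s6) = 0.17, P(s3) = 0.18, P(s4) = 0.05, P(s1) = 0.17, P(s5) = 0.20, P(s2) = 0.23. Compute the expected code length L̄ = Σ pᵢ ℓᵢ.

2.66 bits/symbol

L̄ = Σ pᵢ·ℓᵢ = 0.17·2 + 0.18·3 + 0.05·3 + 0.17·2 + 0.20·3 + 0.23·3 = 2.66 bits/symbol.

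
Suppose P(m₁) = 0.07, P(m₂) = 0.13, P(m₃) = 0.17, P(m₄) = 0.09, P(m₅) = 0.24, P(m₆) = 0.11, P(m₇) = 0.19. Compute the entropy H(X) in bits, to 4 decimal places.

2.6981 bits

H = −Σ pᵢ log₂ pᵢ.
−0.07·log₂(0.07) = 0.2686
−0.13·log₂(0.13) = 0.3826
−0.17·log₂(0.17) = 0.4346
−0.09·log₂(0.09) = 0.3127
−0.24·log₂(0.24) = 0.4941
−0.11·log₂(0.11) = 0.3503
−0.19·log₂(0.19) = 0.4552
Sum ≈ 2.6981 → 2.6981 bits.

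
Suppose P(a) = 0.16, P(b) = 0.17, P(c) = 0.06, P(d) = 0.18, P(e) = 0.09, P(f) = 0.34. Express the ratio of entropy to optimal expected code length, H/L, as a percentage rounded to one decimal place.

97.1%

Entropy H = −Σ p log₂ p ≈ 2.3883 bits.
Huffman merges: 3/50+9/100→3/20; 3/20+4/25→31/100; 17/100+9/50→7/20; 31/100+17/50→13/20; 7/20+13/20→1. L = 123/50 ≈ 2.4600.
Efficiency = H/L = 2.3883/2.4600 = 97.1%.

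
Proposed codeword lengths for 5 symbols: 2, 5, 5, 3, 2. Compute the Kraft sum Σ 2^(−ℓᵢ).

0.6875

With common denominator 2^5 = 32: Σ 2^(−ℓᵢ) = 8/32 + 1/32 + 1/32 + 4/32 + 8/32 = 22/32 = 0.6875.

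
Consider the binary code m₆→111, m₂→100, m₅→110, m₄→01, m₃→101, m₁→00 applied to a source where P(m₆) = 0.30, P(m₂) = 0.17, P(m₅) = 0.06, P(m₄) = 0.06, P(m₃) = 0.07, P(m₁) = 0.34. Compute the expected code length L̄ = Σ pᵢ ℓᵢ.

2.6 bits/symbol

L̄ = Σ pᵢ·ℓᵢ = 0.30·3 + 0.17·3 + 0.06·3 + 0.06·2 + 0.07·3 + 0.34·2 = 2.6 bits/symbol.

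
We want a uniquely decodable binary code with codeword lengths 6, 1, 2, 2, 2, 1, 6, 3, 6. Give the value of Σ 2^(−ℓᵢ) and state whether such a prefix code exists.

With common denominator 2^6 = 64: Σ 2^(−ℓᵢ) = 1/64 + 32/64 + 16/64 + 16/64 + 16/64 + 32/64 + 1/64 + 8/64 + 1/64 = 123/64 = 1.921875.
Kraft's inequality requires Σ ≤ 1; here Σ = 1.921875 > 1, so no such prefix code exists.

1.921875; no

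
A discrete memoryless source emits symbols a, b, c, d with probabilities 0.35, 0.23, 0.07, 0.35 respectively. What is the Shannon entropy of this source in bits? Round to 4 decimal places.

1.8164 bits

H = −Σ pᵢ log₂ pᵢ.
−0.35·log₂(0.35) = 0.5301
−0.23·log₂(0.23) = 0.4877
−0.07·log₂(0.07) = 0.2686
−0.35·log₂(0.35) = 0.5301
Sum ≈ 1.8164 → 1.8164 bits.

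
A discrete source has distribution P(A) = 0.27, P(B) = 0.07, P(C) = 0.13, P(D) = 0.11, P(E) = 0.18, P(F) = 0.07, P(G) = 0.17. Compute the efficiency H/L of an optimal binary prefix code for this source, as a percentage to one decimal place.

Entropy H = −Σ p log₂ p ≈ 2.6600 bits.
Huffman merges: 7/100+7/100→7/50; 11/100+13/100→6/25; 7/50+17/100→31/100; 9/50+6/25→21/50; 27/100+31/100→29/50; 21/50+29/50→1. L = 269/100 ≈ 2.6900.
Efficiency = H/L = 2.6600/2.6900 = 98.9%.

98.9%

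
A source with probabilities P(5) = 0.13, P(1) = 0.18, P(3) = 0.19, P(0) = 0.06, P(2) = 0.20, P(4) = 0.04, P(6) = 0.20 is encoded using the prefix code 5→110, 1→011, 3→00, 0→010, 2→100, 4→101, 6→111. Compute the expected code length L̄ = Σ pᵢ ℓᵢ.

L̄ = Σ pᵢ·ℓᵢ = 0.13·3 + 0.18·3 + 0.19·2 + 0.06·3 + 0.20·3 + 0.04·3 + 0.20·3 = 2.81 bits/symbol.

2.81 bits/symbol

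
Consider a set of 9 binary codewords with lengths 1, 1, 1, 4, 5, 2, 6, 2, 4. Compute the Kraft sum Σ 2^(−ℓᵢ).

2.171875

With common denominator 2^6 = 64: Σ 2^(−ℓᵢ) = 32/64 + 32/64 + 32/64 + 4/64 + 2/64 + 16/64 + 1/64 + 16/64 + 4/64 = 139/64 = 2.171875.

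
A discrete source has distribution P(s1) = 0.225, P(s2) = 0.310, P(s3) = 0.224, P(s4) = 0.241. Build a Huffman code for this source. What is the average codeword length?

2 bits/symbol

Repeatedly combine the two least-probable nodes; the expected code length is the sum of the merged weights.
merge 28/125 + 9/40 → 449/1000
merge 241/1000 + 31/100 → 551/1000
merge 449/1000 + 551/1000 → 1
L = 449/1000 + 551/1000 + 1 = 2 bits/symbol.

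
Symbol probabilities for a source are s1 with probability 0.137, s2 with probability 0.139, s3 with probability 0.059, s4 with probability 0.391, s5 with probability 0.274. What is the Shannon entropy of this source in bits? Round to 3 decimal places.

2.071 bits

H = −Σ pᵢ log₂ pᵢ.
−0.137·log₂(0.137) = 0.3929
−0.139·log₂(0.139) = 0.3957
−0.059·log₂(0.059) = 0.2409
−0.391·log₂(0.391) = 0.5297
−0.274·log₂(0.274) = 0.5118
Sum ≈ 2.0710 → 2.071 bits.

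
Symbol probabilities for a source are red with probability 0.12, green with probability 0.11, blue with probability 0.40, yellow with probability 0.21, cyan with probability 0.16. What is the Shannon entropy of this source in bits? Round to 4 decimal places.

2.1420 bits

H = −Σ pᵢ log₂ pᵢ.
−0.12·log₂(0.12) = 0.3671
−0.11·log₂(0.11) = 0.3503
−0.40·log₂(0.40) = 0.5288
−0.21·log₂(0.21) = 0.4728
−0.16·log₂(0.16) = 0.4230
Sum ≈ 2.1420 → 2.1420 bits.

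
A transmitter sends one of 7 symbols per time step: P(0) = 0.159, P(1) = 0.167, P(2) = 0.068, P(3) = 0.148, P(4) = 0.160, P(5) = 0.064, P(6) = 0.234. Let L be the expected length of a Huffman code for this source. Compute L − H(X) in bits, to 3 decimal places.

0.039 bits

Entropy H = −Σ p log₂ p ≈ 2.6918 bits.
Huffman merges: 8/125+17/250→33/250; 33/250+37/250→7/25; 159/1000+4/25→319/1000; 167/1000+117/500→401/1000; 7/25+319/1000→599/1000; 401/1000+599/1000→1. L = 2731/1000 ≈ 2.7310.
L − H = 2.7310 − 2.6918 = 0.039 bits.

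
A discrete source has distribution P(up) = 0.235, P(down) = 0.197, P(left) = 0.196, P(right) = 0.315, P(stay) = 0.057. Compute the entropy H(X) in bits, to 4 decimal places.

2.1741 bits

H = −Σ pᵢ log₂ pᵢ.
−0.235·log₂(0.235) = 0.4910
−0.197·log₂(0.197) = 0.4617
−0.196·log₂(0.196) = 0.4608
−0.315·log₂(0.315) = 0.5250
−0.057·log₂(0.057) = 0.2356
Sum ≈ 2.1741 → 2.1741 bits.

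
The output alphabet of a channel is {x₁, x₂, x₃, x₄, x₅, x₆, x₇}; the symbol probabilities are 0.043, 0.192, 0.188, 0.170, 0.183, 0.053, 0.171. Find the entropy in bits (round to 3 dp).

H = −Σ pᵢ log₂ pᵢ.
−0.043·log₂(0.043) = 0.1952
−0.192·log₂(0.192) = 0.4571
−0.188·log₂(0.188) = 0.4533
−0.170·log₂(0.170) = 0.4346
−0.183·log₂(0.183) = 0.4484
−0.053·log₂(0.053) = 0.2246
−0.171·log₂(0.171) = 0.4357
Sum ≈ 2.6489 → 2.649 bits.

2.649 bits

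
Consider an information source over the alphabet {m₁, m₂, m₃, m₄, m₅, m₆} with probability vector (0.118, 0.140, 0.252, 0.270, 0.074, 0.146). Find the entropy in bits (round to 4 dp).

2.4553 bits

H = −Σ pᵢ log₂ pᵢ.
−0.118·log₂(0.118) = 0.3638
−0.140·log₂(0.140) = 0.3971
−0.252·log₂(0.252) = 0.5011
−0.270·log₂(0.270) = 0.5100
−0.074·log₂(0.074) = 0.2780
−0.146·log₂(0.146) = 0.4053
Sum ≈ 2.4553 → 2.4553 bits.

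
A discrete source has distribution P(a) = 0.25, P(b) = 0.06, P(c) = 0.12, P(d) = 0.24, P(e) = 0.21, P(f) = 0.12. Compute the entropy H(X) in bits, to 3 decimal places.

H = −Σ pᵢ log₂ pᵢ.
−0.25·log₂(0.25) = 0.5000
−0.06·log₂(0.06) = 0.2435
−0.12·log₂(0.12) = 0.3671
−0.24·log₂(0.24) = 0.4941
−0.21·log₂(0.21) = 0.4728
−0.12·log₂(0.12) = 0.3671
Sum ≈ 2.4446 → 2.445 bits.

2.445 bits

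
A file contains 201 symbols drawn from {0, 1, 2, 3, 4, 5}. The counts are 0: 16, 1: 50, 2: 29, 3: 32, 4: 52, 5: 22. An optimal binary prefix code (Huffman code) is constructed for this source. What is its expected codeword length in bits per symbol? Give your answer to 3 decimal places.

Probabilities are the counts divided by 201.
Repeatedly combine the two least-probable nodes; the expected code length is the sum of the merged weights.
merge 16/201 + 22/201 → 38/201
merge 29/201 + 32/201 → 61/201
merge 38/201 + 50/201 → 88/201
merge 52/201 + 61/201 → 113/201
merge 88/201 + 113/201 → 1
L = 38/201 + 61/201 + 88/201 + 113/201 + 1 = 167/67 ≈ 2.493 bits/symbol.

2.493 bits/symbol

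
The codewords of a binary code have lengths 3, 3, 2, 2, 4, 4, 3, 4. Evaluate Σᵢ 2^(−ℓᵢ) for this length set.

With common denominator 2^4 = 16: Σ 2^(−ℓᵢ) = 2/16 + 2/16 + 4/16 + 4/16 + 1/16 + 1/16 + 2/16 + 1/16 = 17/16 = 1.0625.

1.0625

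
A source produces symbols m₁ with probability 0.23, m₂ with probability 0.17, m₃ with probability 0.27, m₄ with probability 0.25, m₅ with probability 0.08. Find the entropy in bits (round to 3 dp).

2.224 bits

H = −Σ pᵢ log₂ pᵢ.
−0.23·log₂(0.23) = 0.4877
−0.17·log₂(0.17) = 0.4346
−0.27·log₂(0.27) = 0.5100
−0.25·log₂(0.25) = 0.5000
−0.08·log₂(0.08) = 0.2915
Sum ≈ 2.2238 → 2.224 bits.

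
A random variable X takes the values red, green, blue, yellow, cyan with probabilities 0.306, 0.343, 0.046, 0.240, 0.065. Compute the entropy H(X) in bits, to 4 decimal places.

2.0071 bits

H = −Σ pᵢ log₂ pᵢ.
−0.306·log₂(0.306) = 0.5228
−0.343·log₂(0.343) = 0.5295
−0.046·log₂(0.046) = 0.2043
−0.240·log₂(0.240) = 0.4941
−0.065·log₂(0.065) = 0.2563
Sum ≈ 2.0071 → 2.0071 bits.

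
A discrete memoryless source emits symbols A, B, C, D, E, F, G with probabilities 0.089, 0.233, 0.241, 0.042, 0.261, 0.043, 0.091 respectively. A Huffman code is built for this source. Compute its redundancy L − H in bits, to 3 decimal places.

Entropy H = −Σ p log₂ p ≈ 2.5028 bits.
Huffman merges: 21/500+43/1000→17/200; 17/200+89/1000→87/500; 91/1000+87/500→53/200; 233/1000+241/1000→237/500; 261/1000+53/200→263/500; 237/500+263/500→1. L = 631/250 ≈ 2.5240.
L − H = 2.5240 − 2.5028 = 0.021 bits.

0.021 bits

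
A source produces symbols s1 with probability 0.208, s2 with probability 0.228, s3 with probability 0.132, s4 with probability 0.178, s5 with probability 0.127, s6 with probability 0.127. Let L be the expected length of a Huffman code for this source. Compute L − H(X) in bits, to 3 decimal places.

0.021 bits

Entropy H = −Σ p log₂ p ≈ 2.5425 bits.
Huffman merges: 127/1000+127/1000→127/500; 33/250+89/500→31/100; 26/125+57/250→109/250; 127/500+31/100→141/250; 109/250+141/250→1. L = 641/250 ≈ 2.5640.
L − H = 2.5640 − 2.5425 = 0.021 bits.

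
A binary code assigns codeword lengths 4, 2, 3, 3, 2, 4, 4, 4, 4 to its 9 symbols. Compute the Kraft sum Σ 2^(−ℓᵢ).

With common denominator 2^4 = 16: Σ 2^(−ℓᵢ) = 1/16 + 4/16 + 2/16 + 2/16 + 4/16 + 1/16 + 1/16 + 1/16 + 1/16 = 17/16 = 1.0625.

1.0625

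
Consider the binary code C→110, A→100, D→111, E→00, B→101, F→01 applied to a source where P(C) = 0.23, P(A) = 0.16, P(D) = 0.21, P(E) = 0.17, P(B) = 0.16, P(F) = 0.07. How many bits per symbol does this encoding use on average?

2.76 bits/symbol

L̄ = Σ pᵢ·ℓᵢ = 0.23·3 + 0.16·3 + 0.21·3 + 0.17·2 + 0.16·3 + 0.07·2 = 2.76 bits/symbol.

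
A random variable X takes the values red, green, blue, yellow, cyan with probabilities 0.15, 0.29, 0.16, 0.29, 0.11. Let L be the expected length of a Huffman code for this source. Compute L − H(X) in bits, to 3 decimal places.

0.040 bits

Entropy H = −Σ p log₂ p ≈ 2.2197 bits.
Huffman merges: 11/100+3/20→13/50; 4/25+13/50→21/50; 29/100+29/100→29/50; 21/50+29/50→1. L = 113/50 ≈ 2.2600.
L − H = 2.2600 − 2.2197 = 0.040 bits.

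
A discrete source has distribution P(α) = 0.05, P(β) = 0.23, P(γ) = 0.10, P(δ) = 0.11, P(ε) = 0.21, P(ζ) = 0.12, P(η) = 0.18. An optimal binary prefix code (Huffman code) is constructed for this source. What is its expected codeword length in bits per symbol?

Repeatedly combine the two least-probable nodes; the expected code length is the sum of the merged weights.
merge 1/20 + 1/10 → 3/20
merge 11/100 + 3/25 → 23/100
merge 3/20 + 9/50 → 33/100
merge 21/100 + 23/100 → 11/25
merge 23/100 + 33/100 → 14/25
merge 11/25 + 14/25 → 1
L = 3/20 + 23/100 + 33/100 + 11/25 + 14/25 + 1 = 271/100 = 2.71 bits/symbol.

2.71 bits/symbol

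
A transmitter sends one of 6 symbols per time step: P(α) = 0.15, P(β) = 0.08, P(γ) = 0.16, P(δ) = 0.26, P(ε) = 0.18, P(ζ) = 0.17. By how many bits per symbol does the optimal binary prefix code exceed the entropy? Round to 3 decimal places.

0.050 bits

Entropy H = −Σ p log₂ p ≈ 2.5103 bits.
Huffman merges: 2/25+3/20→23/100; 4/25+17/100→33/100; 9/50+23/100→41/100; 13/50+33/100→59/100; 41/100+59/100→1. L = 64/25 ≈ 2.5600.
L − H = 2.5600 − 2.5103 = 0.050 bits.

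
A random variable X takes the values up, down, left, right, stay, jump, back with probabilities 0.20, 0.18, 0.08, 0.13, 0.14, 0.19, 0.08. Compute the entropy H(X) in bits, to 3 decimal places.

2.728 bits

H = −Σ pᵢ log₂ pᵢ.
−0.20·log₂(0.20) = 0.4644
−0.18·log₂(0.18) = 0.4453
−0.08·log₂(0.08) = 0.2915
−0.13·log₂(0.13) = 0.3826
−0.14·log₂(0.14) = 0.3971
−0.19·log₂(0.19) = 0.4552
−0.08·log₂(0.08) = 0.2915
Sum ≈ 2.7277 → 2.728 bits.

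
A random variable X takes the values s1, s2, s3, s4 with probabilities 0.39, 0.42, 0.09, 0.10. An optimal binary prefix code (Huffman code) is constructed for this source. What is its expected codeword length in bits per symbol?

1.77 bits/symbol

Repeatedly combine the two least-probable nodes; the expected code length is the sum of the merged weights.
merge 9/100 + 1/10 → 19/100
merge 19/100 + 39/100 → 29/50
merge 21/50 + 29/50 → 1
L = 19/100 + 29/50 + 1 = 177/100 = 1.77 bits/symbol.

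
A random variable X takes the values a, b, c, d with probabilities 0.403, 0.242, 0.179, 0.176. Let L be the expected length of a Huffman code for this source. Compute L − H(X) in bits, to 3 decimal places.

0.043 bits

Entropy H = −Σ p log₂ p ≈ 1.9091 bits.
Huffman merges: 22/125+179/1000→71/200; 121/500+71/200→597/1000; 403/1000+597/1000→1. L = 244/125 ≈ 1.9520.
L − H = 1.9520 − 1.9091 = 0.043 bits.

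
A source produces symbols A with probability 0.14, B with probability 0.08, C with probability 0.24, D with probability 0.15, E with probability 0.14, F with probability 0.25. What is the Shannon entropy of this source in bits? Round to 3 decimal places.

H = −Σ pᵢ log₂ pᵢ.
−0.14·log₂(0.14) = 0.3971
−0.08·log₂(0.08) = 0.2915
−0.24·log₂(0.24) = 0.4941
−0.15·log₂(0.15) = 0.4105
−0.14·log₂(0.14) = 0.3971
−0.25·log₂(0.25) = 0.5000
Sum ≈ 2.4904 → 2.490 bits.

2.490 bits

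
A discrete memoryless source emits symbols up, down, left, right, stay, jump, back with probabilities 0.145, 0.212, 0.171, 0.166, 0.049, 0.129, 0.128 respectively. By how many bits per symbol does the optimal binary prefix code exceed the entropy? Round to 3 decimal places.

Entropy H = −Σ p log₂ p ≈ 2.7181 bits.
Huffman merges: 49/1000+16/125→177/1000; 129/1000+29/200→137/500; 83/500+171/1000→337/1000; 177/1000+53/250→389/1000; 137/500+337/1000→611/1000; 389/1000+611/1000→1. L = 697/250 ≈ 2.7880.
L − H = 2.7880 − 2.7181 = 0.070 bits.

0.070 bits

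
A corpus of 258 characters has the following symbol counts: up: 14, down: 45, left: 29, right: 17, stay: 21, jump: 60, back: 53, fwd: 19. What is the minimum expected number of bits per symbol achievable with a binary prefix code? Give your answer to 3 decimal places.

2.837 bits/symbol

Probabilities are the counts divided by 258.
Repeatedly combine the two least-probable nodes; the expected code length is the sum of the merged weights.
merge 7/129 + 17/258 → 31/258
merge 19/258 + 7/86 → 20/129
merge 29/258 + 31/258 → 10/43
merge 20/129 + 15/86 → 85/258
merge 53/258 + 10/43 → 113/258
merge 10/43 + 85/258 → 145/258
merge 113/258 + 145/258 → 1
L = 31/258 + 20/129 + 10/43 + 85/258 + 113/258 + 145/258 + 1 = 122/43 ≈ 2.837 bits/symbol.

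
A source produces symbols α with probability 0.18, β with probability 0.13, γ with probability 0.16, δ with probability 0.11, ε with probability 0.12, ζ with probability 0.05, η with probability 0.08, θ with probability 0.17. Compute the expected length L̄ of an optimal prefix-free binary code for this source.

2.95 bits/symbol

Repeatedly combine the two least-probable nodes; the expected code length is the sum of the merged weights.
merge 1/20 + 2/25 → 13/100
merge 11/100 + 3/25 → 23/100
merge 13/100 + 13/100 → 13/50
merge 4/25 + 17/100 → 33/100
merge 9/50 + 23/100 → 41/100
merge 13/50 + 33/100 → 59/100
merge 41/100 + 59/100 → 1
L = 13/100 + 23/100 + 13/50 + 33/100 + 41/100 + 59/100 + 1 = 59/20 = 2.95 bits/symbol.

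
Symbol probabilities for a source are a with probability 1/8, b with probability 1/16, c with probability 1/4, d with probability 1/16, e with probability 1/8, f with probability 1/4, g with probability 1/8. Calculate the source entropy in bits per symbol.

2.625 bits

Each probability is a power of 1/2, so log₂(1/p) is an integer.
H = Σ p·log₂(1/p) = 1/8·3 + 1/16·4 + 1/4·2 + 1/16·4 + 1/8·3 + 1/4·2 + 1/8·3 = 2.625 bits.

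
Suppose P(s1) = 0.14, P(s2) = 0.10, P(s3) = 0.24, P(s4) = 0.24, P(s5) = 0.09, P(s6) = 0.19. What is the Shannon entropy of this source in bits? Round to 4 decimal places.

H = −Σ pᵢ log₂ pᵢ.
−0.14·log₂(0.14) = 0.3971
−0.10·log₂(0.10) = 0.3322
−0.24·log₂(0.24) = 0.4941
−0.24·log₂(0.24) = 0.4941
−0.09·log₂(0.09) = 0.3127
−0.19·log₂(0.19) = 0.4552
Sum ≈ 2.4855 → 2.4855 bits.

2.4855 bits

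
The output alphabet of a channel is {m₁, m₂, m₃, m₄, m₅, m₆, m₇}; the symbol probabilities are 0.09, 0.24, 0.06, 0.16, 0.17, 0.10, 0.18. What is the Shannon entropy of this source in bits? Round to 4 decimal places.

H = −Σ pᵢ log₂ pᵢ.
−0.09·log₂(0.09) = 0.3127
−0.24·log₂(0.24) = 0.4941
−0.06·log₂(0.06) = 0.2435
−0.16·log₂(0.16) = 0.4230
−0.17·log₂(0.17) = 0.4346
−0.10·log₂(0.10) = 0.3322
−0.18·log₂(0.18) = 0.4453
Sum ≈ 2.6854 → 2.6854 bits.

2.6854 bits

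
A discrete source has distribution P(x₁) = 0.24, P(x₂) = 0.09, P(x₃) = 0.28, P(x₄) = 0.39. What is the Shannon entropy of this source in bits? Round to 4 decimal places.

H = −Σ pᵢ log₂ pᵢ.
−0.24·log₂(0.24) = 0.4941
−0.09·log₂(0.09) = 0.3127
−0.28·log₂(0.28) = 0.5142
−0.39·log₂(0.39) = 0.5298
Sum ≈ 1.8508 → 1.8508 bits.

1.8508 bits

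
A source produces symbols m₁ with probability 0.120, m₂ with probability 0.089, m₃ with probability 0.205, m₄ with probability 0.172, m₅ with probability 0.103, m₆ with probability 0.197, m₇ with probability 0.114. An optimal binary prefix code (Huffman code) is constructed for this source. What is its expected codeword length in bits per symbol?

2.79 bits/symbol

Repeatedly combine the two least-probable nodes; the expected code length is the sum of the merged weights.
merge 89/1000 + 103/1000 → 24/125
merge 57/500 + 3/25 → 117/500
merge 43/250 + 24/125 → 91/250
merge 197/1000 + 41/200 → 201/500
merge 117/500 + 91/250 → 299/500
merge 201/500 + 299/500 → 1
L = 24/125 + 117/500 + 91/250 + 201/500 + 299/500 + 1 = 279/100 = 2.79 bits/symbol.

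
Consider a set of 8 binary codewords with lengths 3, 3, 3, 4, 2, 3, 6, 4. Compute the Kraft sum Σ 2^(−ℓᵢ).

0.890625

With common denominator 2^6 = 64: Σ 2^(−ℓᵢ) = 8/64 + 8/64 + 8/64 + 4/64 + 16/64 + 8/64 + 1/64 + 4/64 = 57/64 = 0.890625.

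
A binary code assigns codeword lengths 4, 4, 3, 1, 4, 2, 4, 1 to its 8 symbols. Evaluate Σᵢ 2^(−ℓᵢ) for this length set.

With common denominator 2^4 = 16: Σ 2^(−ℓᵢ) = 1/16 + 1/16 + 2/16 + 8/16 + 1/16 + 4/16 + 1/16 + 8/16 = 26/16 = 1.625.

1.625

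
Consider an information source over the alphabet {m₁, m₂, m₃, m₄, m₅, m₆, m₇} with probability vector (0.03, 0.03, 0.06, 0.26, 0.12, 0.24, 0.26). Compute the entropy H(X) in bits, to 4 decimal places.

2.4188 bits

H = −Σ pᵢ log₂ pᵢ.
−0.03·log₂(0.03) = 0.1518
−0.03·log₂(0.03) = 0.1518
−0.06·log₂(0.06) = 0.2435
−0.26·log₂(0.26) = 0.5053
−0.12·log₂(0.12) = 0.3671
−0.24·log₂(0.24) = 0.4941
−0.26·log₂(0.26) = 0.5053
Sum ≈ 2.4188 → 2.4188 bits.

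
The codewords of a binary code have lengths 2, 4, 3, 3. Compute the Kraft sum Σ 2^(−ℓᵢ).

With common denominator 2^4 = 16: Σ 2^(−ℓᵢ) = 4/16 + 1/16 + 2/16 + 2/16 = 9/16 = 0.5625.

0.5625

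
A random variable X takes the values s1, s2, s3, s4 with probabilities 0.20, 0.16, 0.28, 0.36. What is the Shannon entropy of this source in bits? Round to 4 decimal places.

1.9322 bits

H = −Σ pᵢ log₂ pᵢ.
−0.20·log₂(0.20) = 0.4644
−0.16·log₂(0.16) = 0.4230
−0.28·log₂(0.28) = 0.5142
−0.36·log₂(0.36) = 0.5306
Sum ≈ 1.9322 → 1.9322 bits.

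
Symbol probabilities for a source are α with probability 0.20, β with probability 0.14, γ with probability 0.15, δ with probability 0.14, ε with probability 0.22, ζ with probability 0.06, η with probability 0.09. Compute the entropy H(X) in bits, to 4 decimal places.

H = −Σ pᵢ log₂ pᵢ.
−0.20·log₂(0.20) = 0.4644
−0.14·log₂(0.14) = 0.3971
−0.15·log₂(0.15) = 0.4105
−0.14·log₂(0.14) = 0.3971
−0.22·log₂(0.22) = 0.4806
−0.06·log₂(0.06) = 0.2435
−0.09·log₂(0.09) = 0.3127
Sum ≈ 2.7059 → 2.7059 bits.

2.7059 bits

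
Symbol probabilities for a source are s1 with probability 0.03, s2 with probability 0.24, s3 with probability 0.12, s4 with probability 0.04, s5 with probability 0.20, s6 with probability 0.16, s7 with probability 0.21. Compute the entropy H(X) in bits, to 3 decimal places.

2.559 bits

H = −Σ pᵢ log₂ pᵢ.
−0.03·log₂(0.03) = 0.1518
−0.24·log₂(0.24) = 0.4941
−0.12·log₂(0.12) = 0.3671
−0.04·log₂(0.04) = 0.1858
−0.20·log₂(0.20) = 0.4644
−0.16·log₂(0.16) = 0.4230
−0.21·log₂(0.21) = 0.4728
Sum ≈ 2.5589 → 2.559 bits.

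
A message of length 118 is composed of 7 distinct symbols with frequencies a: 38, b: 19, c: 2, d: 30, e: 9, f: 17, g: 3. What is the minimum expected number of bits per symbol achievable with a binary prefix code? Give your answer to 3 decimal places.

2.424 bits/symbol

Probabilities are the counts divided by 118.
Repeatedly combine the two least-probable nodes; the expected code length is the sum of the merged weights.
merge 1/59 + 3/118 → 5/118
merge 5/118 + 9/118 → 7/59
merge 7/59 + 17/118 → 31/118
merge 19/118 + 15/59 → 49/118
merge 31/118 + 19/59 → 69/118
merge 49/118 + 69/118 → 1
L = 5/118 + 7/59 + 31/118 + 49/118 + 69/118 + 1 = 143/59 ≈ 2.424 bits/symbol.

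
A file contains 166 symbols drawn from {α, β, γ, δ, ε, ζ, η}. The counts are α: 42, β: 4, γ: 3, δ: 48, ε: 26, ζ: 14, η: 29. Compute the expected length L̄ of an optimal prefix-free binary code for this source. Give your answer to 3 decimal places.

2.452 bits/symbol

Probabilities are the counts divided by 166.
Repeatedly combine the two least-probable nodes; the expected code length is the sum of the merged weights.
merge 3/166 + 2/83 → 7/166
merge 7/166 + 7/83 → 21/166
merge 21/166 + 13/83 → 47/166
merge 29/166 + 21/83 → 71/166
merge 47/166 + 24/83 → 95/166
merge 71/166 + 95/166 → 1
L = 7/166 + 21/166 + 47/166 + 71/166 + 95/166 + 1 = 407/166 ≈ 2.452 bits/symbol.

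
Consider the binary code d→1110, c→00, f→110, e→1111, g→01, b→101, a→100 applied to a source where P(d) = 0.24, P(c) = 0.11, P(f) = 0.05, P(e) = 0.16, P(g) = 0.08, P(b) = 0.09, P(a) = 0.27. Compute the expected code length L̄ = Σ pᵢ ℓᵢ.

L̄ = Σ pᵢ·ℓᵢ = 0.24·4 + 0.11·2 + 0.05·3 + 0.16·4 + 0.08·2 + 0.09·3 + 0.27·3 = 3.21 bits/symbol.

3.21 bits/symbol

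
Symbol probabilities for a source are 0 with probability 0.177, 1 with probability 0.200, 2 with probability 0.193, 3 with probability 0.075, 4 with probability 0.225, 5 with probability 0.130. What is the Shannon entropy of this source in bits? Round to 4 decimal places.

H = −Σ pᵢ log₂ pᵢ.
−0.177·log₂(0.177) = 0.4422
−0.200·log₂(0.200) = 0.4644
−0.193·log₂(0.193) = 0.4581
−0.075·log₂(0.075) = 0.2803
−0.225·log₂(0.225) = 0.4842
−0.130·log₂(0.130) = 0.3826
Sum ≈ 2.5117 → 2.5117 bits.

2.5117 bits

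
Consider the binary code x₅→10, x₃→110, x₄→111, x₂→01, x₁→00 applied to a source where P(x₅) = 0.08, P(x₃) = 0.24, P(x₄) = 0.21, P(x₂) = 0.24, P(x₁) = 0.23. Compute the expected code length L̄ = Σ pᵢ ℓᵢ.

L̄ = Σ pᵢ·ℓᵢ = 0.08·2 + 0.24·3 + 0.21·3 + 0.24·2 + 0.23·2 = 2.45 bits/symbol.

2.45 bits/symbol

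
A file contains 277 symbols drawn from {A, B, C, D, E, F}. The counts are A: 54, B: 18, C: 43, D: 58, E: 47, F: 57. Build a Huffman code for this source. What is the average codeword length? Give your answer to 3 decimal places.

2.585 bits/symbol

Probabilities are the counts divided by 277.
Repeatedly combine the two least-probable nodes; the expected code length is the sum of the merged weights.
merge 18/277 + 43/277 → 61/277
merge 47/277 + 54/277 → 101/277
merge 57/277 + 58/277 → 115/277
merge 61/277 + 101/277 → 162/277
merge 115/277 + 162/277 → 1
L = 61/277 + 101/277 + 115/277 + 162/277 + 1 = 716/277 ≈ 2.585 bits/symbol.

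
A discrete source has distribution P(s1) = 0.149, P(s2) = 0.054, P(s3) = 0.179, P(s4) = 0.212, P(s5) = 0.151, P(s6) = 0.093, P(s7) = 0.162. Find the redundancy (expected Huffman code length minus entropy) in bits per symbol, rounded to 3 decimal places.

Entropy H = −Σ p log₂ p ≈ 2.7112 bits.
Huffman merges: 27/500+93/1000→147/1000; 147/1000+149/1000→37/125; 151/1000+81/500→313/1000; 179/1000+53/250→391/1000; 37/125+313/1000→609/1000; 391/1000+609/1000→1. L = 689/250 ≈ 2.7560.
L − H = 2.7560 − 2.7112 = 0.045 bits.

0.045 bits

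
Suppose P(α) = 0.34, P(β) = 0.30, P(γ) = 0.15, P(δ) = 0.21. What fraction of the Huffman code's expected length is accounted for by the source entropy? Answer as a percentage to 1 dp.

96.7%

Entropy H = −Σ p log₂ p ≈ 1.9336 bits.
Huffman merges: 3/20+21/100→9/25; 3/10+17/50→16/25; 9/25+16/25→1. L = 2 ≈ 2.0000.
Efficiency = H/L = 1.9336/2.0000 = 96.7%.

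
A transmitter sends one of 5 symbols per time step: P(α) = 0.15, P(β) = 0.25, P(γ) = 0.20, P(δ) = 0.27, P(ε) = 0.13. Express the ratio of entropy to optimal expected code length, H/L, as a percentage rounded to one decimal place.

99.5%

Entropy H = −Σ p log₂ p ≈ 2.2676 bits.
Huffman merges: 13/100+3/20→7/25; 1/5+1/4→9/20; 27/100+7/25→11/20; 9/20+11/20→1. L = 57/25 ≈ 2.2800.
Efficiency = H/L = 2.2676/2.2800 = 99.5%.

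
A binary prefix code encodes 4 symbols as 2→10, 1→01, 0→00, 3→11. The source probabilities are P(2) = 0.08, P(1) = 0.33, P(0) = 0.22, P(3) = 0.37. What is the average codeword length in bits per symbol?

L̄ = Σ pᵢ·ℓᵢ = 0.08·2 + 0.33·2 + 0.22·2 + 0.37·2 = 2 bits/symbol.

2 bits/symbol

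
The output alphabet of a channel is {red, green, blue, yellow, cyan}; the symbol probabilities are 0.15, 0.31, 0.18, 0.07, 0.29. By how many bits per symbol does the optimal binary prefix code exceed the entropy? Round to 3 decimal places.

0.054 bits

Entropy H = −Σ p log₂ p ≈ 2.1661 bits.
Huffman merges: 7/100+3/20→11/50; 9/50+11/50→2/5; 29/100+31/100→3/5; 2/5+3/5→1. L = 111/50 ≈ 2.2200.
L − H = 2.2200 − 2.1661 = 0.054 bits.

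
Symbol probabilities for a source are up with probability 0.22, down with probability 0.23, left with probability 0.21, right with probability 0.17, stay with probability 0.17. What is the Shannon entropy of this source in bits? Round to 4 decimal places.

H = −Σ pᵢ log₂ pᵢ.
−0.22·log₂(0.22) = 0.4806
−0.23·log₂(0.23) = 0.4877
−0.21·log₂(0.21) = 0.4728
−0.17·log₂(0.17) = 0.4346
−0.17·log₂(0.17) = 0.4346
Sum ≈ 2.3102 → 2.3102 bits.

2.3102 bits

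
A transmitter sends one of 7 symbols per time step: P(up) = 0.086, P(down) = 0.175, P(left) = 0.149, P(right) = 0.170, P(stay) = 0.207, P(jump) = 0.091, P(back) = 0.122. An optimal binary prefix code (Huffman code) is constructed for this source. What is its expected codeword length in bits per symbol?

2.793 bits/symbol

Repeatedly combine the two least-probable nodes; the expected code length is the sum of the merged weights.
merge 43/500 + 91/1000 → 177/1000
merge 61/500 + 149/1000 → 271/1000
merge 17/100 + 7/40 → 69/200
merge 177/1000 + 207/1000 → 48/125
merge 271/1000 + 69/200 → 77/125
merge 48/125 + 77/125 → 1
L = 177/1000 + 271/1000 + 69/200 + 48/125 + 77/125 + 1 = 2793/1000 = 2.793 bits/symbol.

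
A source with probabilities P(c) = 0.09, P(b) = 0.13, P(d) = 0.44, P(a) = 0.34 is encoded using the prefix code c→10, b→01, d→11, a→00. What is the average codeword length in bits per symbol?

L̄ = Σ pᵢ·ℓᵢ = 0.09·2 + 0.13·2 + 0.44·2 + 0.34·2 = 2 bits/symbol.

2 bits/symbol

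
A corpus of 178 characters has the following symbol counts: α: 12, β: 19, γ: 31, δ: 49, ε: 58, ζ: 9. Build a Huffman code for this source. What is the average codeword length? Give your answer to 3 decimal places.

2.343 bits/symbol

Probabilities are the counts divided by 178.
Repeatedly combine the two least-probable nodes; the expected code length is the sum of the merged weights.
merge 9/178 + 6/89 → 21/178
merge 19/178 + 21/178 → 20/89
merge 31/178 + 20/89 → 71/178
merge 49/178 + 29/89 → 107/178
merge 71/178 + 107/178 → 1
L = 21/178 + 20/89 + 71/178 + 107/178 + 1 = 417/178 ≈ 2.343 bits/symbol.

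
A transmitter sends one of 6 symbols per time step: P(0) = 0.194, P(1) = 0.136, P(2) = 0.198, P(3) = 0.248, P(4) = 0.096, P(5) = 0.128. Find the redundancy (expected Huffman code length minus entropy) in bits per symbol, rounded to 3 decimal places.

Entropy H = −Σ p log₂ p ≈ 2.5161 bits.
Huffman merges: 12/125+16/125→28/125; 17/125+97/500→33/100; 99/500+28/125→211/500; 31/125+33/100→289/500; 211/500+289/500→1. L = 1277/500 ≈ 2.5540.
L − H = 2.5540 − 2.5161 = 0.038 bits.

0.038 bits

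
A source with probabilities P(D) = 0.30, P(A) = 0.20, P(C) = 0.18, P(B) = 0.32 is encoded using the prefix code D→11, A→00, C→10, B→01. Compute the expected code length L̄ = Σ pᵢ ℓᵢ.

2 bits/symbol

L̄ = Σ pᵢ·ℓᵢ = 0.30·2 + 0.20·2 + 0.18·2 + 0.32·2 = 2 bits/symbol.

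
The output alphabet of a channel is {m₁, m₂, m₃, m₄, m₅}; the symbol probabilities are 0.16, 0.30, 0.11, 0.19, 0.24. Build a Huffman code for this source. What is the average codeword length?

2.27 bits/symbol

Repeatedly combine the two least-probable nodes; the expected code length is the sum of the merged weights.
merge 11/100 + 4/25 → 27/100
merge 19/100 + 6/25 → 43/100
merge 27/100 + 3/10 → 57/100
merge 43/100 + 57/100 → 1
L = 27/100 + 43/100 + 57/100 + 1 = 227/100 = 2.27 bits/symbol.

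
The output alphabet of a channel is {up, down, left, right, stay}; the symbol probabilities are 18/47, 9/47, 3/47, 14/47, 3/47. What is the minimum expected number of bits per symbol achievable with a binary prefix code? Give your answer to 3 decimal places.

Repeatedly combine the two least-probable nodes; the expected code length is the sum of the merged weights.
merge 3/47 + 3/47 → 6/47
merge 6/47 + 9/47 → 15/47
merge 14/47 + 15/47 → 29/47
merge 18/47 + 29/47 → 1
L = 6/47 + 15/47 + 29/47 + 1 = 97/47 ≈ 2.064 bits/symbol.

2.064 bits/symbol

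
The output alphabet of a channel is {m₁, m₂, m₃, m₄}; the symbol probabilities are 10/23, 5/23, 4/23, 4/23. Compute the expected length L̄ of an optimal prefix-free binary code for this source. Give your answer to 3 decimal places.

1.913 bits/symbol

Repeatedly combine the two least-probable nodes; the expected code length is the sum of the merged weights.
merge 4/23 + 4/23 → 8/23
merge 5/23 + 8/23 → 13/23
merge 10/23 + 13/23 → 1
L = 8/23 + 13/23 + 1 = 44/23 ≈ 1.913 bits/symbol.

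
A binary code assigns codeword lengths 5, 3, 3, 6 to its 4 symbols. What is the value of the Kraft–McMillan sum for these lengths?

With common denominator 2^6 = 64: Σ 2^(−ℓᵢ) = 2/64 + 8/64 + 8/64 + 1/64 = 19/64 = 0.296875.

0.296875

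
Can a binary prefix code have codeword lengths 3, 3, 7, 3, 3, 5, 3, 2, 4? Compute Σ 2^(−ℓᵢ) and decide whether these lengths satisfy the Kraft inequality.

With common denominator 2^7 = 128: Σ 2^(−ℓᵢ) = 16/128 + 16/128 + 1/128 + 16/128 + 16/128 + 4/128 + 16/128 + 32/128 + 8/128 = 125/128 = 0.9765625.
Kraft's inequality requires Σ ≤ 1; here Σ = 0.9765625 ≤ 1, so such a prefix code exists.

0.9765625; yes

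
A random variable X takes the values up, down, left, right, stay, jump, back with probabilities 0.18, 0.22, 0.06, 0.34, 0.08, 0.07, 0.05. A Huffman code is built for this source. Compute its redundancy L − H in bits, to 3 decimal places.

Entropy H = −Σ p log₂ p ≈ 2.4747 bits.
Huffman merges: 1/20+3/50→11/100; 7/100+2/25→3/20; 11/100+3/20→13/50; 9/50+11/50→2/5; 13/50+17/50→3/5; 2/5+3/5→1. L = 63/25 ≈ 2.5200.
L − H = 2.5200 − 2.4747 = 0.045 bits.

0.045 bits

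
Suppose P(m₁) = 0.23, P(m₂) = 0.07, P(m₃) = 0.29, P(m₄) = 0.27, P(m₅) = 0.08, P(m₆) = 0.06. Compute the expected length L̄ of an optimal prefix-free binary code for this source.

Repeatedly combine the two least-probable nodes; the expected code length is the sum of the merged weights.
merge 3/50 + 7/100 → 13/100
merge 2/25 + 13/100 → 21/100
merge 21/100 + 23/100 → 11/25
merge 27/100 + 29/100 → 14/25
merge 11/25 + 14/25 → 1
L = 13/100 + 21/100 + 11/25 + 14/25 + 1 = 117/50 = 2.34 bits/symbol.

2.34 bits/symbol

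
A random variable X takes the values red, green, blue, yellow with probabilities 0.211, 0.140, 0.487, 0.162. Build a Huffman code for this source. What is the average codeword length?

Repeatedly combine the two least-probable nodes; the expected code length is the sum of the merged weights.
merge 7/50 + 81/500 → 151/500
merge 211/1000 + 151/500 → 513/1000
merge 487/1000 + 513/1000 → 1
L = 151/500 + 513/1000 + 1 = 363/200 = 1.815 bits/symbol.

1.815 bits/symbol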